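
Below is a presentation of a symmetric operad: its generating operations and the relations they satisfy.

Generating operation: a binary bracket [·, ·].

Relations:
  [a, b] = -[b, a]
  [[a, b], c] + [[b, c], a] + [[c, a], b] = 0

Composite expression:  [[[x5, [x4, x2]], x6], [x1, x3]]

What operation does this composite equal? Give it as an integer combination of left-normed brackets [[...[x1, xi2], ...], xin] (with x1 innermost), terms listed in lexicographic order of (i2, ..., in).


-[[[[[x1, x3], x2], x4], x5], x6] + [[[[[x1, x3], x4], x2], x5], x6] + [[[[[x1, x3], x5], x2], x4], x6] - [[[[[x1, x3], x5], x4], x2], x6] + [[[[[x1, x3], x6], x2], x4], x5] - [[[[[x1, x3], x6], x4], x2], x5] - [[[[[x1, x3], x6], x5], x2], x4] + [[[[[x1, x3], x6], x5], x4], x2]


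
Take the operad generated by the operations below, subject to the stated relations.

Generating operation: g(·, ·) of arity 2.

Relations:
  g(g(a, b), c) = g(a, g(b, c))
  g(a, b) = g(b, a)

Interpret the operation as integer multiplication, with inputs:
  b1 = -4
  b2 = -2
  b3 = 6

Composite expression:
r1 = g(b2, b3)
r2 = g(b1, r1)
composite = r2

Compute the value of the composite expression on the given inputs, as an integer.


48

g(b2, b3) = -12
g(b1, g(b2, b3)) = 48


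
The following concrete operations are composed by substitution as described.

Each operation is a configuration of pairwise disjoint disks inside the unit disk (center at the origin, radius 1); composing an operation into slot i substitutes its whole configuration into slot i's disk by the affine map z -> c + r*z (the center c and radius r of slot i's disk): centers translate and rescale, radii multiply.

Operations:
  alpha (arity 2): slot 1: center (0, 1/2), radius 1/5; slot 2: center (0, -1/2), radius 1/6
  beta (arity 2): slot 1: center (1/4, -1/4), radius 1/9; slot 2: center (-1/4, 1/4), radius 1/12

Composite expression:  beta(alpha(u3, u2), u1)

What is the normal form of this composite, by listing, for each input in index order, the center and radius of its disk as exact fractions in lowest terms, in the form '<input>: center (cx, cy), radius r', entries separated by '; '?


u1: center (-1/4, 1/4), radius 1/12; u2: center (1/4, -11/36), radius 1/54; u3: center (1/4, -7/36), radius 1/45

Each u-disk chains the slot maps above it in beta; radii multiply.
u3: after 2 affine steps, its disk has center (1/4, -7/36), radius 1/45
u2: after 2 affine steps, its disk has center (1/4, -11/36), radius 1/54
u1: after 1 affine step, its disk has center (-1/4, 1/4), radius 1/12


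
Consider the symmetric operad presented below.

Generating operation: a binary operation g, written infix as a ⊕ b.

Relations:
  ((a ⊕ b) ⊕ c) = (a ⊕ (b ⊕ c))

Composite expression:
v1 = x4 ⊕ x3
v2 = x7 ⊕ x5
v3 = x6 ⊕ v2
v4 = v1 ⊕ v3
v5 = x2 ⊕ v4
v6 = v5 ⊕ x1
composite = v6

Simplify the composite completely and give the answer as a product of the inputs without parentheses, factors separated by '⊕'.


All parenthesizations of g agree; list the x-inputs left to right.
(x4 ⊕ x3) collapses to x4 ⊕ x3
(x7 ⊕ x5) collapses to x7 ⊕ x5
(x6 ⊕ (x7 ⊕ x5)) collapses to x6 ⊕ x7 ⊕ x5
((x4 ⊕ x3) ⊕ (x6 ⊕ (x7 ⊕ x5))) collapses to x4 ⊕ x3 ⊕ x6 ⊕ x7 ⊕ x5
(x2 ⊕ ((x4 ⊕ x3) ⊕ (x6 ⊕ (x7 ⊕ x5)))) collapses to x2 ⊕ x4 ⊕ x3 ⊕ x6 ⊕ x7 ⊕ x5
((x2 ⊕ ((x4 ⊕ x3) ⊕ (x6 ⊕ (x7 ⊕ x5)))) ⊕ x1) collapses to x2 ⊕ x4 ⊕ x3 ⊕ x6 ⊕ x7 ⊕ x5 ⊕ x1

x2 ⊕ x4 ⊕ x3 ⊕ x6 ⊕ x7 ⊕ x5 ⊕ x1


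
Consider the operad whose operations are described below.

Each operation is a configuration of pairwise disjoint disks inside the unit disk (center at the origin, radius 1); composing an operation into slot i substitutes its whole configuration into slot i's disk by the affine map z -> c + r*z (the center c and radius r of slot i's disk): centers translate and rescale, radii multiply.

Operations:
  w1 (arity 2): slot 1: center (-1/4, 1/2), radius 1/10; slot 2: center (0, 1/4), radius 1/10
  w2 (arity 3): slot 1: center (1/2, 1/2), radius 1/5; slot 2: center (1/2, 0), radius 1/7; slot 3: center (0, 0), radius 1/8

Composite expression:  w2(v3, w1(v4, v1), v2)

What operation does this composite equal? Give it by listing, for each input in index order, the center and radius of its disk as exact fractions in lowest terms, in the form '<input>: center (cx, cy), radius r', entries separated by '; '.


v1: center (1/2, 1/28), radius 1/70; v2: center (0, 0), radius 1/8; v3: center (1/2, 1/2), radius 1/5; v4: center (13/28, 1/14), radius 1/70


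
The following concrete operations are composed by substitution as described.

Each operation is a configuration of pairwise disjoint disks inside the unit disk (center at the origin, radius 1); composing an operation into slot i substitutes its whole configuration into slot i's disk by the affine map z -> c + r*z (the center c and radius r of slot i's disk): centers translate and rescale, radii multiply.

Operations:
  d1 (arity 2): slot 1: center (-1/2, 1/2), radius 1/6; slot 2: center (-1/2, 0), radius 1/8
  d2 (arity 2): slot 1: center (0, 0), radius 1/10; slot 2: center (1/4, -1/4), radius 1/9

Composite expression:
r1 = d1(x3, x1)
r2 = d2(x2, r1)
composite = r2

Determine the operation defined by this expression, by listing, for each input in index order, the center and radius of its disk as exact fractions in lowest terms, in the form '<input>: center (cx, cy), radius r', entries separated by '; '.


x1: center (7/36, -1/4), radius 1/72; x2: center (0, 0), radius 1/10; x3: center (7/36, -7/36), radius 1/54

Affine substitution under d2: radii multiply and x-centers shift.
input x2: composing its 1 substitution step yields center (0, 0), radius 1/10
input x3: composing its 2 substitution steps yields center (7/36, -7/36), radius 1/54
input x1: composing its 2 substitution steps yields center (7/36, -1/4), radius 1/72


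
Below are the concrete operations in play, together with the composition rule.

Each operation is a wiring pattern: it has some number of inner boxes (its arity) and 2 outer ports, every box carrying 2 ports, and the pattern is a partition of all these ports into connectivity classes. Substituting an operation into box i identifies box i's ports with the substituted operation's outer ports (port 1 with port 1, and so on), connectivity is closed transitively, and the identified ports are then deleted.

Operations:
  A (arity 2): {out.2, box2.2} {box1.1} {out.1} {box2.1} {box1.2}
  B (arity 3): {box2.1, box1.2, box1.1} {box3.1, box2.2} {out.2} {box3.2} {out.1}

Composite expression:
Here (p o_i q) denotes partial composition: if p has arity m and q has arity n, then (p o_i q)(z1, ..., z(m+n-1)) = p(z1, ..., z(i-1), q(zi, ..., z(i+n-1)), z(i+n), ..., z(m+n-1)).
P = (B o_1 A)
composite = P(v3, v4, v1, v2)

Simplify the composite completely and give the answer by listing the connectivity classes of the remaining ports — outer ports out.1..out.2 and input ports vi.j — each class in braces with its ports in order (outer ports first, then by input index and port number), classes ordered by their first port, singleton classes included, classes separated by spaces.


{out.1} {out.2} {v1.1, v4.2} {v1.2, v2.1} {v2.2} {v3.1} {v3.2} {v4.1}

Two ports join when wires chain via B-identified ports.
after A, the pattern on (v3, v4) reads {out.1} {out.2, v4.2} {v3.1} {v3.2} {v4.1} (out.j = its outer ports)
after B, the pattern on (v3, v4, v1, v2) reads {out.1} {out.2} {v1.1, v4.2} {v1.2, v2.1} {v2.2} {v3.1} {v3.2} {v4.1} (out.j = its outer ports)


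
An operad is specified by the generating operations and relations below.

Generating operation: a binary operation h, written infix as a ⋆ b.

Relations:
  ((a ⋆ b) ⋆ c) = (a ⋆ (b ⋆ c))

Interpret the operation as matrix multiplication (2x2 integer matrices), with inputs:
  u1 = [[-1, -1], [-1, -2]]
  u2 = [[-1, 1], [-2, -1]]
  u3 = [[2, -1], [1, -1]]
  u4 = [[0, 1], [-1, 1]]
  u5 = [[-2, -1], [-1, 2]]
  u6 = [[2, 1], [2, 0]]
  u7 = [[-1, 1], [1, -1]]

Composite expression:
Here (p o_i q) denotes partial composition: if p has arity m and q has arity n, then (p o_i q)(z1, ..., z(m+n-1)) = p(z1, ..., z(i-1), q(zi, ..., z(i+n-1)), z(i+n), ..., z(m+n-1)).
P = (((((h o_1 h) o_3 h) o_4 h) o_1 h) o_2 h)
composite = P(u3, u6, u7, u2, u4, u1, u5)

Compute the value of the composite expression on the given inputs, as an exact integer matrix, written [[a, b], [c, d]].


[[0, 0], [6, -7]]

(u6 ⋆ u7) = [[-1, 1], [-2, 2]]
(u3 ⋆ (u6 ⋆ u7)) = [[0, 0], [1, -1]]
((u3 ⋆ (u6 ⋆ u7)) ⋆ u2) = [[0, 0], [1, 2]]
(u1 ⋆ u5) = [[3, -1], [4, -3]]
(u4 ⋆ (u1 ⋆ u5)) = [[4, -3], [1, -2]]
(((u3 ⋆ (u6 ⋆ u7)) ⋆ u2) ⋆ (u4 ⋆ (u1 ⋆ u5))) = [[0, 0], [6, -7]]


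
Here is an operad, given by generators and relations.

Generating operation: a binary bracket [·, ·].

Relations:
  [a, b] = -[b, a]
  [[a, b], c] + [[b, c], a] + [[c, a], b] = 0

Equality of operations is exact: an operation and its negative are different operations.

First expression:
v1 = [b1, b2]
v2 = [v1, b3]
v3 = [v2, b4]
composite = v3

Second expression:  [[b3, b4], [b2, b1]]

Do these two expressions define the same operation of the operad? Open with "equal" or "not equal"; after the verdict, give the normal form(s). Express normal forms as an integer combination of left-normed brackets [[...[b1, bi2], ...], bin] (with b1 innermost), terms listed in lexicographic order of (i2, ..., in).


The first composite normalizes to [[[b1, b2], b3], b4]
The second composite normalizes to [[[b1, b2], b3], b4] - [[[b1, b2], b4], b3]
Distinct normal forms: not equal.

not equal; first: [[[b1, b2], b3], b4]; second: [[[b1, b2], b3], b4] - [[[b1, b2], b4], b3]


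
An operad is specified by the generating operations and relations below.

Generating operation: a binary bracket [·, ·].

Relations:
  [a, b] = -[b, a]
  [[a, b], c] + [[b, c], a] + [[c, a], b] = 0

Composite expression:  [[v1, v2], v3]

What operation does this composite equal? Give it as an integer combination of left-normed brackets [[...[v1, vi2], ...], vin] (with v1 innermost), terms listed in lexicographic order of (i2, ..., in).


[[v1, v2], v3]

Antisymmetry and Jacobi reduce to v1-anchored left-normed brackets.
Composite bracket: [[v1, v2], v3]
Expanding via [a, b] = ab - ba: 4 signed words (2^2 = 4).
The v1-initial words carry the normal form:
  the word v1v2v3 carries sign +1 and contributes +[[v1, v2], v3]


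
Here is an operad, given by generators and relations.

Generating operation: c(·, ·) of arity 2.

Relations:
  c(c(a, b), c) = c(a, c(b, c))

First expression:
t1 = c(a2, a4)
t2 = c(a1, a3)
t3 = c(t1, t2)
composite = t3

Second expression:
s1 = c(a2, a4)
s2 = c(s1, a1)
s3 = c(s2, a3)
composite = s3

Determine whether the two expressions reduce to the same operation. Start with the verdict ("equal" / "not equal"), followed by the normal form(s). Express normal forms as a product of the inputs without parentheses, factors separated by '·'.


equal; the common form is a2 · a4 · a1 · a3


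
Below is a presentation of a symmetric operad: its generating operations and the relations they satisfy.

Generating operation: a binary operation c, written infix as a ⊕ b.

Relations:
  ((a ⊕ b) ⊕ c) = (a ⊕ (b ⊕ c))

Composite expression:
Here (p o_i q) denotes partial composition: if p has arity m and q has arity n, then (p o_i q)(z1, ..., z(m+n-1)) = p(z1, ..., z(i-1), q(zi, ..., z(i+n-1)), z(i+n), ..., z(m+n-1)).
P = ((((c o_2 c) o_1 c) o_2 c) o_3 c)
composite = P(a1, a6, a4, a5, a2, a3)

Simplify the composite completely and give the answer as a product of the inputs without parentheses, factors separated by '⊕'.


a1 ⊕ a6 ⊕ a4 ⊕ a5 ⊕ a2 ⊕ a3

All parenthesizations of c agree; list the a-inputs left to right.
(a4 ⊕ a5) collapses to a4 ⊕ a5
(a6 ⊕ (a4 ⊕ a5)) collapses to a6 ⊕ a4 ⊕ a5
(a1 ⊕ (a6 ⊕ (a4 ⊕ a5))) collapses to a1 ⊕ a6 ⊕ a4 ⊕ a5
(a2 ⊕ a3) collapses to a2 ⊕ a3
((a1 ⊕ (a6 ⊕ (a4 ⊕ a5))) ⊕ (a2 ⊕ a3)) collapses to a1 ⊕ a6 ⊕ a4 ⊕ a5 ⊕ a2 ⊕ a3


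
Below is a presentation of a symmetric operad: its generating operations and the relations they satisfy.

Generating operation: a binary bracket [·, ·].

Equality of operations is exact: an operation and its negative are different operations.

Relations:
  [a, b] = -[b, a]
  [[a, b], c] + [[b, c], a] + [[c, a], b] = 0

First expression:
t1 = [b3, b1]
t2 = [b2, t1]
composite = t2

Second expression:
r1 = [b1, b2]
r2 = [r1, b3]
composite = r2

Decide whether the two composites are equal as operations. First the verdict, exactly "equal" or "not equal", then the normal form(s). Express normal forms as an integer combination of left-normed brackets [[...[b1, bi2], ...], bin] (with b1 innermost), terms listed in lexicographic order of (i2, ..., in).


not equal — first [[b1, b3], b2], second [[b1, b2], b3]


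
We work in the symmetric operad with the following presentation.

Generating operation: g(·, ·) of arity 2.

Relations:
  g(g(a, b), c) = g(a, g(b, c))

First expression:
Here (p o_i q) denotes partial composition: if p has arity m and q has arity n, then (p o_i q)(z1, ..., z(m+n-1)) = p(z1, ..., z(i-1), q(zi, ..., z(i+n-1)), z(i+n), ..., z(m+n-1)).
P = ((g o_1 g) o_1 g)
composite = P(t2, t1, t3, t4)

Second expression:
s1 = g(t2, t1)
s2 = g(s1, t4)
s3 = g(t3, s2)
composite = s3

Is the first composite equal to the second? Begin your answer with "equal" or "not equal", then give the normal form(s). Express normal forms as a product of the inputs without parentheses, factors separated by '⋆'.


not equal; first: t2 ⋆ t1 ⋆ t3 ⋆ t4; second: t3 ⋆ t2 ⋆ t1 ⋆ t4

Reducing the first expression gives t2 ⋆ t1 ⋆ t3 ⋆ t4
Reducing the second expression gives t3 ⋆ t2 ⋆ t1 ⋆ t4
Different reductions; not equal.


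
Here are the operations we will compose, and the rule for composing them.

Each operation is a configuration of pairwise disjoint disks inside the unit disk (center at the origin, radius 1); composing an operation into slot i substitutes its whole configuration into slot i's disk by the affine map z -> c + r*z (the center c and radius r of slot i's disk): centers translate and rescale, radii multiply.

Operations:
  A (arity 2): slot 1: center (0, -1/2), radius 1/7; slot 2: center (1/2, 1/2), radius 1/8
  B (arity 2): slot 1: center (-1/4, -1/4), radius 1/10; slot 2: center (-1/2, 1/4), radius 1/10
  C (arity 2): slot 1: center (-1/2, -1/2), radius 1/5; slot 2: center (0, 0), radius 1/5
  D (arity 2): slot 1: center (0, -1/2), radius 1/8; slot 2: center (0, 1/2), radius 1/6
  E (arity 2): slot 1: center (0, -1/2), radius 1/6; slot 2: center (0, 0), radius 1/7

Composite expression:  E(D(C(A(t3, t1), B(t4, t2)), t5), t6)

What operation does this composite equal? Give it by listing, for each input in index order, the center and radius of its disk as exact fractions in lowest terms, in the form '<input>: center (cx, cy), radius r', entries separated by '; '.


t1: center (-1/120, -71/120), radius 1/1920; t2: center (-1/480, -559/960), radius 1/2400; t3: center (-1/96, -143/240), radius 1/1680; t4: center (-1/960, -187/320), radius 1/2400; t5: center (0, -5/12), radius 1/36; t6: center (0, 0), radius 1/7

Nesting under E composes maps z -> c + r*z down each t-path.
input t3: composing its 4 substitution steps yields center (-1/96, -143/240), radius 1/1680
input t1: composing its 4 substitution steps yields center (-1/120, -71/120), radius 1/1920
input t4: composing its 4 substitution steps yields center (-1/960, -187/320), radius 1/2400
input t2: composing its 4 substitution steps yields center (-1/480, -559/960), radius 1/2400
input t5: composing its 2 substitution steps yields center (0, -5/12), radius 1/36
input t6: composing its 1 substitution step yields center (0, 0), radius 1/7


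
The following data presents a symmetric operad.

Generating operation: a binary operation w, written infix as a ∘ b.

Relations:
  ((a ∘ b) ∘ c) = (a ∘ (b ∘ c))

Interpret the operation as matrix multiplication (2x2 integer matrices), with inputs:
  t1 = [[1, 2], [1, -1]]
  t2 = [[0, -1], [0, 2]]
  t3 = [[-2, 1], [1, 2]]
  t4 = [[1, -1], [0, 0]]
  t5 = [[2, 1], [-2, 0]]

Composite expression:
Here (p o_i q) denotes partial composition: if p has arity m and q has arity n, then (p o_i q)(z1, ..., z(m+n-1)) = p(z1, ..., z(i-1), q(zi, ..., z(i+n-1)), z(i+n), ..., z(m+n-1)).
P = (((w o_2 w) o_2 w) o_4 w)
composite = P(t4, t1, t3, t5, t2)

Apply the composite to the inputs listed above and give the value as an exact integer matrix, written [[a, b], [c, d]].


[[0, 12], [0, 0]]

(t1 ∘ t3) = [[0, 5], [-3, -1]]
(t5 ∘ t2) = [[0, 0], [0, 2]]
((t1 ∘ t3) ∘ (t5 ∘ t2)) = [[0, 10], [0, -2]]
(t4 ∘ ((t1 ∘ t3) ∘ (t5 ∘ t2))) = [[0, 12], [0, 0]]


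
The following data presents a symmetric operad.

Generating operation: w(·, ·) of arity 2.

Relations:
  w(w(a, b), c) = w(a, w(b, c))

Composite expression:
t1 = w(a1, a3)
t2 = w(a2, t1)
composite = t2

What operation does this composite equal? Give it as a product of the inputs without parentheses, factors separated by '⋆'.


Under associativity of w, the answer is the a's in reading order.
w(a1, a3) linearizes to a1 ⋆ a3
w(a2, w(a1, a3)) linearizes to a2 ⋆ a1 ⋆ a3

a2 ⋆ a1 ⋆ a3


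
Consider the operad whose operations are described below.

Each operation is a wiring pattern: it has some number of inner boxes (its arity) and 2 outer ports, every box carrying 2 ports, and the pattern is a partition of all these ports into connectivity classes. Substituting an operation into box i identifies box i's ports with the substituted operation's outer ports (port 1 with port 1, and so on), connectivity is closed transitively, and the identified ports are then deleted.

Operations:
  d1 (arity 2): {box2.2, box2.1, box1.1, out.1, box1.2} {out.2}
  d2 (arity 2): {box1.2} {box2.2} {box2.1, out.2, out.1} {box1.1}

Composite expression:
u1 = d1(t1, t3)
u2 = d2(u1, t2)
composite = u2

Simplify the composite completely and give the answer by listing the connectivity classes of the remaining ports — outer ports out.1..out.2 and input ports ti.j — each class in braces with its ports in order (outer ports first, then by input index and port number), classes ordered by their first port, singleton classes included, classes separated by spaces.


{out.1, out.2, t2.1} {t1.1, t1.2, t3.1, t3.2} {t2.2}

Reachability decides: close wires over d2-identified ports.
the subtree at d1 composes to {out.1, t1.1, t1.2, t3.1, t3.2} {out.2} on (t1, t3); out.j = own outer ports
the subtree at d2 composes to {out.1, out.2, t2.1} {t1.1, t1.2, t3.1, t3.2} {t2.2} on (t1, t3, t2); out.j = own outer ports


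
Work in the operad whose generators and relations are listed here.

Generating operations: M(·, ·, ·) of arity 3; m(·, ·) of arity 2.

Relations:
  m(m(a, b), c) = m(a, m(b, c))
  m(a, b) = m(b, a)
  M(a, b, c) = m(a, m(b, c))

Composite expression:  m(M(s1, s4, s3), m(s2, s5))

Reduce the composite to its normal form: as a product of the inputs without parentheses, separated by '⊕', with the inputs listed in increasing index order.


s1 ⊕ s2 ⊕ s3 ⊕ s4 ⊕ s5

Shape and order are irrelevant to m; the s-input set decides.
M(s1, s4, s3) unparenthesizes to s1 ⊕ s4 ⊕ s3
m(s2, s5) unparenthesizes to s2 ⊕ s5
m(M(s1, s4, s3), m(s2, s5)) unparenthesizes to s1 ⊕ s4 ⊕ s3 ⊕ s2 ⊕ s5
reordering the factors by index: s1 ⊕ s2 ⊕ s3 ⊕ s4 ⊕ s5


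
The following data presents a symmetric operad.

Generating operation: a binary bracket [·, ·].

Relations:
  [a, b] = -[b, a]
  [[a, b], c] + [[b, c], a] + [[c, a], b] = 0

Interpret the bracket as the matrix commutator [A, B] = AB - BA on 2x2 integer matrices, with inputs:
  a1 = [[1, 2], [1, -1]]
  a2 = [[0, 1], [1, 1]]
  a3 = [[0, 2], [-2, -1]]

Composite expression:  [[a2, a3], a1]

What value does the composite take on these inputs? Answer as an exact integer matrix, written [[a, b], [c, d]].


[[-1, -10], [6, 1]]


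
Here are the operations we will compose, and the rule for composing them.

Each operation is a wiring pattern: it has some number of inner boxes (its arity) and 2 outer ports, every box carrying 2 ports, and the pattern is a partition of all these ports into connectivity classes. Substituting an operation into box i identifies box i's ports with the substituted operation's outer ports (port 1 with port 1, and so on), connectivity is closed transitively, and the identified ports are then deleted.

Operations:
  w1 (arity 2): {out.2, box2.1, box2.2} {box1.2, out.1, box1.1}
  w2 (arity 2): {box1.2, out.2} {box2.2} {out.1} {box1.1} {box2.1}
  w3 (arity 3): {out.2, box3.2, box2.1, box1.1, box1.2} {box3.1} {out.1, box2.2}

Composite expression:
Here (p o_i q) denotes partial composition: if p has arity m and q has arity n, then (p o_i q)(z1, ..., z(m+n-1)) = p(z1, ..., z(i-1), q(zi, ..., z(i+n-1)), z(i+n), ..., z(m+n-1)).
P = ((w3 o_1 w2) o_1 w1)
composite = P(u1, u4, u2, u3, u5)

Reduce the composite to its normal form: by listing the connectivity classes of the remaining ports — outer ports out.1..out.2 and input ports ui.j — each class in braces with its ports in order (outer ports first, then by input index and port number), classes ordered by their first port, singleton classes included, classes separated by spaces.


{out.1, u3.2} {out.2, u3.1, u4.1, u4.2, u5.2} {u1.1, u1.2} {u2.1} {u2.2} {u5.1}

After gluing at w3, chains via deleted ports link the u-ports.
the subtree at w1 composes to {out.1, u1.1, u1.2} {out.2, u4.1, u4.2} on (u1, u4); out.j = own outer ports
the subtree at w2 composes to {out.1} {out.2, u4.1, u4.2} {u1.1, u1.2} {u2.1} {u2.2} on (u1, u4, u2); out.j = own outer ports
the subtree at w3 composes to {out.1, u3.2} {out.2, u3.1, u4.1, u4.2, u5.2} {u1.1, u1.2} {u2.1} {u2.2} {u5.1} on (u1, u4, u2, u3, u5); out.j = own outer ports


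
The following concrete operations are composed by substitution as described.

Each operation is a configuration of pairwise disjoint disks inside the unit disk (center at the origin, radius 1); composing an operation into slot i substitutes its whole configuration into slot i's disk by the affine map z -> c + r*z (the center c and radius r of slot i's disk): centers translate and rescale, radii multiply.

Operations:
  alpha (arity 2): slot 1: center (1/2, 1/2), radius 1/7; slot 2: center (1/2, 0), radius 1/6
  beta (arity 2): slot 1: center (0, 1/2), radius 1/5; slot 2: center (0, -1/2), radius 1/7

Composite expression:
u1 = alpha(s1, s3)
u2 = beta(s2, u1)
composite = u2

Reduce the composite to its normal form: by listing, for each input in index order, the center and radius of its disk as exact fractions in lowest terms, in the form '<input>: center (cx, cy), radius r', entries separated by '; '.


Only the slot chain above each s matters under beta; compose those maps.
input s2: applying the 1 nested substitution gives center (0, 1/2), radius 1/5
input s1: applying the 2 nested substitutions gives center (1/14, -3/7), radius 1/49
input s3: applying the 2 nested substitutions gives center (1/14, -1/2), radius 1/42

s1: center (1/14, -3/7), radius 1/49; s2: center (0, 1/2), radius 1/5; s3: center (1/14, -1/2), radius 1/42


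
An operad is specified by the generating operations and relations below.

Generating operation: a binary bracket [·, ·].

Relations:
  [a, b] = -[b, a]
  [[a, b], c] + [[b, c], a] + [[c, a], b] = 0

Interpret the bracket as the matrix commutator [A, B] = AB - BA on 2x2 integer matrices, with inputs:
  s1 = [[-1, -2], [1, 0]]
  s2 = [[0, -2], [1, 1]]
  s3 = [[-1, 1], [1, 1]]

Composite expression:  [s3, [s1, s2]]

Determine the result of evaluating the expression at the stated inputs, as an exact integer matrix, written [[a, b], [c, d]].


[[0, 0], [0, 0]]

[s1, s2] = [[0, 0], [0, 0]]
[s3, [s1, s2]] = [[0, 0], [0, 0]]


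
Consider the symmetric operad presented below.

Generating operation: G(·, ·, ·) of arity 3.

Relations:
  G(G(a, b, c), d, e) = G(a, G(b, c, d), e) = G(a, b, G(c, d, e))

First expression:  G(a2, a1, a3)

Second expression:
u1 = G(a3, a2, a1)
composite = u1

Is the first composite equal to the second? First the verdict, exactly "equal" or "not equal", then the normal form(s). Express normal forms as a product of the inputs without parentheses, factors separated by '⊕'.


Reducing the first expression gives a2 ⊕ a1 ⊕ a3
Reducing the second expression gives a3 ⊕ a2 ⊕ a1
Different reductions; not equal.

not equal — first a2 ⊕ a1 ⊕ a3, second a3 ⊕ a2 ⊕ a1


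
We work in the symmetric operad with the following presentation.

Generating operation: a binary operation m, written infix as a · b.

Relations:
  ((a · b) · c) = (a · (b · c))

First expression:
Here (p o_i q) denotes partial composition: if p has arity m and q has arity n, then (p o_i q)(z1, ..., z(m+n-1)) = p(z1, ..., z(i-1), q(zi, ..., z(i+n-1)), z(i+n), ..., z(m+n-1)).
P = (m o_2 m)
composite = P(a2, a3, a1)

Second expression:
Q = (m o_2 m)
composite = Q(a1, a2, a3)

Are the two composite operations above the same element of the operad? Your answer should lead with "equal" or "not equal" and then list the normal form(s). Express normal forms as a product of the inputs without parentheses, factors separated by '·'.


The first expression reduces to a2 · a3 · a1
The second expression reduces to a1 · a2 · a3
No match — not equal.

not equal; the first gives a2 · a3 · a1 and the second a1 · a2 · a3


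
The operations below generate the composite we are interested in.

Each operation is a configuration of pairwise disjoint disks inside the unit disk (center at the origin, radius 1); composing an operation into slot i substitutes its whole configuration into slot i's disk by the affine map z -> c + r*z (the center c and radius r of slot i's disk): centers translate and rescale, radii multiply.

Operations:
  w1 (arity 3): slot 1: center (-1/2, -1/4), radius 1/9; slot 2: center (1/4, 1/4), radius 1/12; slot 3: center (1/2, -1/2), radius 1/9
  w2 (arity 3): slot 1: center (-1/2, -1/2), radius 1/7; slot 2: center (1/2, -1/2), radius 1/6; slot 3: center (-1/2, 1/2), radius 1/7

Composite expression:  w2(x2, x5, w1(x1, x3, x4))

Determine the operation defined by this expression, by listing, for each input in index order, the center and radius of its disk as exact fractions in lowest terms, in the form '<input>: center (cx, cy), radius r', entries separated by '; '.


x1: center (-4/7, 13/28), radius 1/63; x2: center (-1/2, -1/2), radius 1/7; x3: center (-13/28, 15/28), radius 1/84; x4: center (-3/7, 3/7), radius 1/63; x5: center (1/2, -1/2), radius 1/6


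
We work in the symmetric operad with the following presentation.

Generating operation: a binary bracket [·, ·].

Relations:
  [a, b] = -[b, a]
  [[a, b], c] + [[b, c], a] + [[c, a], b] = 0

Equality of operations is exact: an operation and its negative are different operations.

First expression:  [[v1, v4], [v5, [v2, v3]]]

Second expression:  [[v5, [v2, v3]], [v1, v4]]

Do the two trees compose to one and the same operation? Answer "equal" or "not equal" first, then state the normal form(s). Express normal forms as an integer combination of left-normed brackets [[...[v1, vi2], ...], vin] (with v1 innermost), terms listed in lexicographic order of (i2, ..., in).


not equal; the first gives -[[[[v1, v4], v2], v3], v5] + [[[[v1, v4], v3], v2], v5] + [[[[v1, v4], v5], v2], v3] - [[[[v1, v4], v5], v3], v2] and the second [[[[v1, v4], v2], v3], v5] - [[[[v1, v4], v3], v2], v5] - [[[[v1, v4], v5], v2], v3] + [[[[v1, v4], v5], v3], v2]

In normal form, the first expression is -[[[[v1, v4], v2], v3], v5] + [[[[v1, v4], v3], v2], v5] + [[[[v1, v4], v5], v2], v3] - [[[[v1, v4], v5], v3], v2]
In normal form, the second expression is [[[[v1, v4], v2], v3], v5] - [[[[v1, v4], v3], v2], v5] - [[[[v1, v4], v5], v2], v3] + [[[[v1, v4], v5], v3], v2]
Different reductions; not equal.


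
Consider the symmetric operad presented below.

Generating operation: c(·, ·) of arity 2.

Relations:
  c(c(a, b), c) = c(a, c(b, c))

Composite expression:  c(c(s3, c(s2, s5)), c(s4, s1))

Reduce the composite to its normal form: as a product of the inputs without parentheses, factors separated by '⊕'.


All parenthesizations of c agree; list the s-inputs left to right.
c(s2, s5) reduces to s2 ⊕ s5
c(s3, c(s2, s5)) reduces to s3 ⊕ s2 ⊕ s5
c(s4, s1) reduces to s4 ⊕ s1
c(c(s3, c(s2, s5)), c(s4, s1)) reduces to s3 ⊕ s2 ⊕ s5 ⊕ s4 ⊕ s1

s3 ⊕ s2 ⊕ s5 ⊕ s4 ⊕ s1


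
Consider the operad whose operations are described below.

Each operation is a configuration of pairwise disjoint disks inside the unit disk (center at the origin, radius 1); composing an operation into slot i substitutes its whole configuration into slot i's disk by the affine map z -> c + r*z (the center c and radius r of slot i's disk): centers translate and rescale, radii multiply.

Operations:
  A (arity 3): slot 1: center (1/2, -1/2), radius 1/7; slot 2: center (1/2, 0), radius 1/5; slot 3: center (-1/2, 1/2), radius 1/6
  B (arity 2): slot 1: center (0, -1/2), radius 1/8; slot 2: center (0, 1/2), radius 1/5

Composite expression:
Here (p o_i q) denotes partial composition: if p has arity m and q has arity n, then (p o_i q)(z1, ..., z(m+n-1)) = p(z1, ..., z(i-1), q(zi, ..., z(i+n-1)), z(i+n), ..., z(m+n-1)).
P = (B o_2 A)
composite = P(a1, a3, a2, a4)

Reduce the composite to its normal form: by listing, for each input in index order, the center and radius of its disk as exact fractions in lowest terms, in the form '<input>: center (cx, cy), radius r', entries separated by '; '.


a1: center (0, -1/2), radius 1/8; a2: center (1/10, 1/2), radius 1/25; a3: center (1/10, 2/5), radius 1/35; a4: center (-1/10, 3/5), radius 1/30

Nesting under B composes maps z -> c + r*z down each a-path.
for a1, the 1-step affine chain lands on center (0, -1/2), radius 1/8
for a3, the 2-step affine chain lands on center (1/10, 2/5), radius 1/35
for a2, the 2-step affine chain lands on center (1/10, 1/2), radius 1/25
for a4, the 2-step affine chain lands on center (-1/10, 3/5), radius 1/30


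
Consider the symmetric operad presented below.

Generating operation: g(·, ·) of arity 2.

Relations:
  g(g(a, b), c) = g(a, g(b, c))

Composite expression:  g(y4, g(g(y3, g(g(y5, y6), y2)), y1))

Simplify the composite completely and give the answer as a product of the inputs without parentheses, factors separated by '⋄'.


All parenthesizations of g agree; list the y-inputs left to right.
g(y5, y6) linearizes to y5 ⋄ y6
g(g(y5, y6), y2) linearizes to y5 ⋄ y6 ⋄ y2
g(y3, g(g(y5, y6), y2)) linearizes to y3 ⋄ y5 ⋄ y6 ⋄ y2
g(g(y3, g(g(y5, y6), y2)), y1) linearizes to y3 ⋄ y5 ⋄ y6 ⋄ y2 ⋄ y1
g(y4, g(g(y3, g(g(y5, y6), y2)), y1)) linearizes to y4 ⋄ y3 ⋄ y5 ⋄ y6 ⋄ y2 ⋄ y1

y4 ⋄ y3 ⋄ y5 ⋄ y6 ⋄ y2 ⋄ y1


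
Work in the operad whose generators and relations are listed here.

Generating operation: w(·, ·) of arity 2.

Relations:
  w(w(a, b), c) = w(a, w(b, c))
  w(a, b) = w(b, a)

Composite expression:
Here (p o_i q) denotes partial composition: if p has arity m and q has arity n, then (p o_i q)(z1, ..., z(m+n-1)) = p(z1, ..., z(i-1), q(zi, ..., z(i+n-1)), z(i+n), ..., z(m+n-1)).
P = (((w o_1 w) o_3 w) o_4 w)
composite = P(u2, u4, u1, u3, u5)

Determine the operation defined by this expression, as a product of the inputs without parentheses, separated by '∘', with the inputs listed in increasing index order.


u1 ∘ u2 ∘ u3 ∘ u4 ∘ u5

Reordering under w is free, so list the u-inputs canonically.
w(u2, u4) reduces to u2 ∘ u4
w(u3, u5) reduces to u3 ∘ u5
w(u1, w(u3, u5)) reduces to u1 ∘ u3 ∘ u5
w(w(u2, u4), w(u1, w(u3, u5))) reduces to u2 ∘ u4 ∘ u1 ∘ u3 ∘ u5
putting the inputs in ascending order: u1 ∘ u2 ∘ u3 ∘ u4 ∘ u5


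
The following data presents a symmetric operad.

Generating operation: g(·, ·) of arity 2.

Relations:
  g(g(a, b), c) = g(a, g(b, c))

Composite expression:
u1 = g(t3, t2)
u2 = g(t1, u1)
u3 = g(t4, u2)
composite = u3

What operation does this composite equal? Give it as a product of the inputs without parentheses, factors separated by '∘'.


t4 ∘ t1 ∘ t3 ∘ t2


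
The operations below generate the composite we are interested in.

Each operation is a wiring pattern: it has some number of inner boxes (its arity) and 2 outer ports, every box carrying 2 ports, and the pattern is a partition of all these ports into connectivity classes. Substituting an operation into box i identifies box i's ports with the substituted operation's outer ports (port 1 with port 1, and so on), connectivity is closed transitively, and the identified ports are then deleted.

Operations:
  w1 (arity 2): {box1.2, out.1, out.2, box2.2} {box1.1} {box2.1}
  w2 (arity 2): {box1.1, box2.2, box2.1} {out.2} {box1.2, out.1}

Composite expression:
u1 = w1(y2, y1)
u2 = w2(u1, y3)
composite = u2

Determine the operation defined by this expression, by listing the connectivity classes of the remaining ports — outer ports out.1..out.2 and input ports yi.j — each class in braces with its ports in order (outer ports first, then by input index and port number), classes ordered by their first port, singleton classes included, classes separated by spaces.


Connectivity passes through glued w2-boundaries; trace each wire chain.
w1 over (y2, y1) gives {out.1, out.2, y1.2, y2.2} {y1.1} {y2.1}, out.j being that stage's outer ports
w2 over (y2, y1, y3) gives {out.1, y1.2, y2.2, y3.1, y3.2} {out.2} {y1.1} {y2.1}, out.j being that stage's outer ports

{out.1, y1.2, y2.2, y3.1, y3.2} {out.2} {y1.1} {y2.1}


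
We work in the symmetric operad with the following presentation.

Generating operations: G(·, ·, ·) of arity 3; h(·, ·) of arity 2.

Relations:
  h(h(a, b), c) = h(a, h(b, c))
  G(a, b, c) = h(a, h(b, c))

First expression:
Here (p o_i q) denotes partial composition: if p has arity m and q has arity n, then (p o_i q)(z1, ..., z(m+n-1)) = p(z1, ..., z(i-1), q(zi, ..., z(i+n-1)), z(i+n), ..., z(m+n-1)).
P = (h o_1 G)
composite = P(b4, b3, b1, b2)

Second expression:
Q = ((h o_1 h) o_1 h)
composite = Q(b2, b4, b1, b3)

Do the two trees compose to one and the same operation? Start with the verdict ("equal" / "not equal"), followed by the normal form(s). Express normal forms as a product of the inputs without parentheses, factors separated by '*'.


The first expression reduces to b4 * b3 * b1 * b2
The second expression reduces to b2 * b4 * b1 * b3
The forms do not match — not equal.

not equal — first b4 * b3 * b1 * b2, second b2 * b4 * b1 * b3


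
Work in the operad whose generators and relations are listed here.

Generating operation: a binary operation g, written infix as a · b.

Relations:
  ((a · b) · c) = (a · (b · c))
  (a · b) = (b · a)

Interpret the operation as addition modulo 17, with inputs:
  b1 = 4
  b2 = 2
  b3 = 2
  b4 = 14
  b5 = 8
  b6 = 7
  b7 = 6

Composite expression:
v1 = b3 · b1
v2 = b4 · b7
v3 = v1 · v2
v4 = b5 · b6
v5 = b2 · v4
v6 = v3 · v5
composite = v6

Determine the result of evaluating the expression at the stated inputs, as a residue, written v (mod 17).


(b3 · b1) = 6
(b4 · b7) = 3
((b3 · b1) · (b4 · b7)) = 9
(b5 · b6) = 15
(b2 · (b5 · b6)) = 0
(((b3 · b1) · (b4 · b7)) · (b2 · (b5 · b6))) = 9

9 (mod 17)


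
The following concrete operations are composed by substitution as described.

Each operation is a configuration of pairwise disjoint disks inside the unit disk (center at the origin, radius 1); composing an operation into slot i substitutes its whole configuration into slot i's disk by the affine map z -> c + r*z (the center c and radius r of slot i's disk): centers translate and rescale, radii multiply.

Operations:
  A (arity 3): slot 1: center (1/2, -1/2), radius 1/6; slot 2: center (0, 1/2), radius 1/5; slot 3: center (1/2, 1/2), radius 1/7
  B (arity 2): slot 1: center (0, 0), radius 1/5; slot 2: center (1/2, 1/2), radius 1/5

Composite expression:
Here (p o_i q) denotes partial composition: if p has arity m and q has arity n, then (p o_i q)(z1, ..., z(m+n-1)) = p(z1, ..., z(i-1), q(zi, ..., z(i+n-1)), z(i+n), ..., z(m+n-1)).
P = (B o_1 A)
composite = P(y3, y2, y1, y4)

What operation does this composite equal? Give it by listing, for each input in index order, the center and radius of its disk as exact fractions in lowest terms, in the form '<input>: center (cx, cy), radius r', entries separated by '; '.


y1: center (1/10, 1/10), radius 1/35; y2: center (0, 1/10), radius 1/25; y3: center (1/10, -1/10), radius 1/30; y4: center (1/2, 1/2), radius 1/5

Below B, radii multiply path by path; the y-disk centers shift.
for y3, the 2-step affine chain lands on center (1/10, -1/10), radius 1/30
for y2, the 2-step affine chain lands on center (0, 1/10), radius 1/25
for y1, the 2-step affine chain lands on center (1/10, 1/10), radius 1/35
for y4, the 1-step affine chain lands on center (1/2, 1/2), radius 1/5


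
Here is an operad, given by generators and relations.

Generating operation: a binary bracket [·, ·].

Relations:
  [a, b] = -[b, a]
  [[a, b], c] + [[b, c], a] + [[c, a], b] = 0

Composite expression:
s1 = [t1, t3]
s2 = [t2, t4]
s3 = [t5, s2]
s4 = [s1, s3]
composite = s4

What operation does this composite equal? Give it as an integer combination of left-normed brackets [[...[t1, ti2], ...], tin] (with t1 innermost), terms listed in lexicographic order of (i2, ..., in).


-[[[[t1, t3], t2], t4], t5] + [[[[t1, t3], t4], t2], t5] + [[[[t1, t3], t5], t2], t4] - [[[[t1, t3], t5], t4], t2]

In the tensor algebra, words opening t1 carry the t1-anchored form.
Composite bracket: [[t1, t3], [t5, [t2, t4]]]
Each bracket splits as ab - ba, giving 16 signed words (2^4 = 16).
Words beginning with t1 determine it all:
  from t1t3t2t4t5, sign -1: term -[[[[t1, t3], t2], t4], t5]
  from t1t3t4t2t5, sign +1: term +[[[[t1, t3], t4], t2], t5]
  from t1t3t5t2t4, sign +1: term +[[[[t1, t3], t5], t2], t4]
  from t1t3t5t4t2, sign -1: term -[[[[t1, t3], t5], t4], t2]


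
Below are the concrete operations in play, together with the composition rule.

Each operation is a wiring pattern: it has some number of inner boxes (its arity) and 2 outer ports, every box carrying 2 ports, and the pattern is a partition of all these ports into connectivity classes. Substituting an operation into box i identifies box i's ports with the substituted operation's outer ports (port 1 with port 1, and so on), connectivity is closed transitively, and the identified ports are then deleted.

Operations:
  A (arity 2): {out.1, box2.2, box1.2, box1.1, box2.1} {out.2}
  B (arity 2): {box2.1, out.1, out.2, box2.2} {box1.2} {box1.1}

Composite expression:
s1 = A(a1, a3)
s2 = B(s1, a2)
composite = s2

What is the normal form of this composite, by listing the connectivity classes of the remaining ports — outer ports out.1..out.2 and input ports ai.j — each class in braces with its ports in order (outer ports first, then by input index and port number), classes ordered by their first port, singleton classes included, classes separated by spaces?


{out.1, out.2, a2.1, a2.2} {a1.1, a1.2, a3.1, a3.2}

Reachability decides: close wires over B-identified ports.
composing A on (a1, a3), with out.j its own outer ports: {out.1, a1.1, a1.2, a3.1, a3.2} {out.2}
composing B on (a1, a3, a2), with out.j its own outer ports: {out.1, out.2, a2.1, a2.2} {a1.1, a1.2, a3.1, a3.2}


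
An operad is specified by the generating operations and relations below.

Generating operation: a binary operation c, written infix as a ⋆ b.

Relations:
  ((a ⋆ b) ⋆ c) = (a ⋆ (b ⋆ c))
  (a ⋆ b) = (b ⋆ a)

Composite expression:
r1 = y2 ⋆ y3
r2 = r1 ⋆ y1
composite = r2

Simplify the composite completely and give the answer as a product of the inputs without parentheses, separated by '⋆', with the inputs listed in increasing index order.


y1 ⋆ y2 ⋆ y3

Key point: c commutes, so take the y-inputs in any fixed order.
(y2 ⋆ y3) reduces to y2 ⋆ y3
((y2 ⋆ y3) ⋆ y1) reduces to y2 ⋆ y3 ⋆ y1
reordering the factors by index: y1 ⋆ y2 ⋆ y3


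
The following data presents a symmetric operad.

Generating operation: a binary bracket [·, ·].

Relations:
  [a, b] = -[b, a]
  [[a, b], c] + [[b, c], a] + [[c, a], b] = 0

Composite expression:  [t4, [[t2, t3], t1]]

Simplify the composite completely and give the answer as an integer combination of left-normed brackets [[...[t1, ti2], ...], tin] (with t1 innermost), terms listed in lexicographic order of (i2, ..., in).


A multilinear Lie element is pinned by t1-initial words (t1 innermost).
Composite bracket: [t4, [[t2, t3], t1]]
Under [a, b] = ab - ba we get 8 signed associative words (2^3 = 8).
The t1-initial words carry the normal form:
  sign of t1t2t3t4 is +1, so it contributes +[[[t1, t2], t3], t4]
  sign of t1t3t2t4 is -1, so it contributes -[[[t1, t3], t2], t4]

[[[t1, t2], t3], t4] - [[[t1, t3], t2], t4]
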